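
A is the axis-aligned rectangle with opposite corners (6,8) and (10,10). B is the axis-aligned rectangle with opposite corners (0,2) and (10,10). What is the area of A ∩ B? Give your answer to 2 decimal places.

8.00

|A∩B|: x∈[6,10], y∈[8,10] → 4·2 = 8.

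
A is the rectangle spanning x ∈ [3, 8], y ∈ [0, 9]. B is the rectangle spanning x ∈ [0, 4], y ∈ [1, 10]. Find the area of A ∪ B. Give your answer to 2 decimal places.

By inclusion–exclusion:
Individual areas: |A| = 45, |B| = 36.
|A∩B|: x∈[3,4], y∈[1,9] → 1·8 = 8.
|A ∪ B| = 81 − 8 = 73.00.

73.00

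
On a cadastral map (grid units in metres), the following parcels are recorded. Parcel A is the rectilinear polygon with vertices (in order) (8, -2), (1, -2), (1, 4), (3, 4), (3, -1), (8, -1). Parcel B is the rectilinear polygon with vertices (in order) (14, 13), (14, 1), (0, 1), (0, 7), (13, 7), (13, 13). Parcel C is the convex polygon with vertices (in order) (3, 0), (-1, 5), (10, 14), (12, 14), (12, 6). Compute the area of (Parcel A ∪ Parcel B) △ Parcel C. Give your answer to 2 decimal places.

|Parcel A ∪ Parcel B| = 101.
|(Parcel A ∪ Parcel B) ∩ Parcel C| = 49.7715.
|(Parcel A ∪ Parcel B) △ Parcel C| = 101 + 95.5 − 99.5429 = 96.96.

96.96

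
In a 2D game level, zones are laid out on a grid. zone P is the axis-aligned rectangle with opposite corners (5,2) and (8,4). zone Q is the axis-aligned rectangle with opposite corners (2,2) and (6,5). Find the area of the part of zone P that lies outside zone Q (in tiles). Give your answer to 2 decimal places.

4.00

|zone P∩zone Q|: x∈[5,6], y∈[2,4] → 1·2 = 2.
|zone P| = 6.
|zone P ∖ zone Q| = |zone P| − |zone P∩zone Q| = 6 − 2 = 4.00.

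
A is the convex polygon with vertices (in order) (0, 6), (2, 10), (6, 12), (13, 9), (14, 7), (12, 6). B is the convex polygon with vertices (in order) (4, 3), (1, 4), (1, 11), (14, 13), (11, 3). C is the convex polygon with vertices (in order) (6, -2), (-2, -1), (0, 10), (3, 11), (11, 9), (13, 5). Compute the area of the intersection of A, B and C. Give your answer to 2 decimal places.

The intersection is the polygon with vertices (3.667,10.833), (11,9), (12.125,6.75), (11.9,6), (1,6), (1,8), (2,10).
By the shoelace formula its area is 41.11.

41.11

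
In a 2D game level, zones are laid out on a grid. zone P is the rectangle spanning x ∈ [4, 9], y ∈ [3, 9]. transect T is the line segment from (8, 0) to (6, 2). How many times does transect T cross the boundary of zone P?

The segment lies entirely outside zone P and never meets its boundary.

0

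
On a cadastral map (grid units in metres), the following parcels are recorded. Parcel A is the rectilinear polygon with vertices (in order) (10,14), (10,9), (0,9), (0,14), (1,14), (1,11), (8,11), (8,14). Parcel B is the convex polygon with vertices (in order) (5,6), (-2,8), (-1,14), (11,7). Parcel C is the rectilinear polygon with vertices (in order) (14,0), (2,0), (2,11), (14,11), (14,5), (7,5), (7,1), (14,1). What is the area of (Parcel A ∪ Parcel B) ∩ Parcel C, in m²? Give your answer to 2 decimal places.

|Parcel A ∪ Parcel B| = 64.1607.
|(Parcel A ∪ Parcel B) ∩ Parcel C| = 35.29.

35.29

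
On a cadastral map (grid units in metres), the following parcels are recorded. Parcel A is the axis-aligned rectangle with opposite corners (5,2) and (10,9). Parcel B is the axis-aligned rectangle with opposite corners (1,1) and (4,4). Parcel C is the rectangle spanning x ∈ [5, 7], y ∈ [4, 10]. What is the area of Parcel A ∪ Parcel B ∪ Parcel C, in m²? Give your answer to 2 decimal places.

46.00

By inclusion–exclusion:
Individual areas: |Parcel A| = 35, |Parcel B| = 9, |Parcel C| = 12.
|Parcel A∩Parcel B| = 0 (no overlap).
|Parcel A∩Parcel C|: x∈[5,7], y∈[4,9] → 2·5 = 10.
|Parcel B∩Parcel C| = 0 (no overlap).
|Parcel A∩Parcel B∩Parcel C| = 0.
|Parcel A ∪ Parcel B ∪ Parcel C| = 56 − 10 + 0 = 46.00.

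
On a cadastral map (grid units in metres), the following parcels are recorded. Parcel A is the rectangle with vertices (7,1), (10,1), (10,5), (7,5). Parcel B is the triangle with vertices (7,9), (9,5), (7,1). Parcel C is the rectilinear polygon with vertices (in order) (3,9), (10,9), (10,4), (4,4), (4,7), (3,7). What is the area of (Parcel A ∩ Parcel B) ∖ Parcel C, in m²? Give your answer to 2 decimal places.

|Parcel A ∩ Parcel B| = 4.
|(Parcel A ∩ Parcel B) ∩ Parcel C| = 1.75.
|(Parcel A ∩ Parcel B) ∖ Parcel C| = 4 − 1.75 = 2.25.

2.25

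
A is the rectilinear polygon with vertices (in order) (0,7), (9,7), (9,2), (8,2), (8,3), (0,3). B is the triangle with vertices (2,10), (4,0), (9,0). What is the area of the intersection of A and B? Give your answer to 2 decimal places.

10.00

The intersection is the polygon with vertices (4.1,7), (6.9,3), (3.4,3), (2.6,7).
By the shoelace formula its area is 10.00.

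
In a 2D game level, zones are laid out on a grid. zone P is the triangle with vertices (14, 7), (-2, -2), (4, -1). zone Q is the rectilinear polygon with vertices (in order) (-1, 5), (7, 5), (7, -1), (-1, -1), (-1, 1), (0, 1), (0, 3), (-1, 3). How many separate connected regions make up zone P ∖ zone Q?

2

zone P ∖ zone Q splits into 2 disjoint pieces (area 5.8187, area 2.1111).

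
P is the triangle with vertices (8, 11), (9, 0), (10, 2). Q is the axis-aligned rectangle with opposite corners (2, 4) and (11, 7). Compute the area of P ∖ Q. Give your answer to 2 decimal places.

4.33

|P| = 6.5, |P∩Q| = 2.1667.
|P ∖ Q| = |P| − |P∩Q| = 6.5 − 2.1667 = 4.33.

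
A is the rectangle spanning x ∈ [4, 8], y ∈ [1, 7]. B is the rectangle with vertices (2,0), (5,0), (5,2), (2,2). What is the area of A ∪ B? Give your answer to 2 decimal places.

29.00

By inclusion–exclusion:
Individual areas: |A| = 24, |B| = 6.
|A∩B|: x∈[4,5], y∈[1,2] → 1·1 = 1.
|A ∪ B| = 30 − 1 = 29.00.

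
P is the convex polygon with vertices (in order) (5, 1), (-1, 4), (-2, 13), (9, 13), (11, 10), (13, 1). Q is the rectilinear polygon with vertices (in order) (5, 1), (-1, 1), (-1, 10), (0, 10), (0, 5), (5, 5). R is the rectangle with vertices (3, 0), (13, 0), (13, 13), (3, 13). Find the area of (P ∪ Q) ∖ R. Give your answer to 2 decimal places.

|P ∪ Q| = 154.5.
|(P ∪ Q) ∩ R| = 102.
|(P ∪ Q) ∖ R| = 154.5 − 102 = 52.50.

52.50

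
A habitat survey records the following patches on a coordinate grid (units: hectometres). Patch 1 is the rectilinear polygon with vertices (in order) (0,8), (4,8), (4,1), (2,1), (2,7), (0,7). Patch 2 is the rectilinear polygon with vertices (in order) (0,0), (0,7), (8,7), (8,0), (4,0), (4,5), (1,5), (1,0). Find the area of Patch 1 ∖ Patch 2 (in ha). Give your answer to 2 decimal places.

12.00

|Patch 1| = 16, |Patch 1∩Patch 2| = 4.
|Patch 1 ∖ Patch 2| = |Patch 1| − |Patch 1∩Patch 2| = 16 − 4 = 12.00.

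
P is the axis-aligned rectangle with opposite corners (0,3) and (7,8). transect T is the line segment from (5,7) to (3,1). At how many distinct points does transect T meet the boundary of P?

The segment meets the boundary at (3.667,3).

1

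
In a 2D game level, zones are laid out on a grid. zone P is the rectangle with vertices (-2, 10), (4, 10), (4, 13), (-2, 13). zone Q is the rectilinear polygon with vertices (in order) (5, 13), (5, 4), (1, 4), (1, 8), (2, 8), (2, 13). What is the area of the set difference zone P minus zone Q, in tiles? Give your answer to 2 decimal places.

|zone P| = 18, |zone P∩zone Q| = 6.
|zone P ∖ zone Q| = |zone P| − |zone P∩zone Q| = 18 − 6 = 12.00.

12.00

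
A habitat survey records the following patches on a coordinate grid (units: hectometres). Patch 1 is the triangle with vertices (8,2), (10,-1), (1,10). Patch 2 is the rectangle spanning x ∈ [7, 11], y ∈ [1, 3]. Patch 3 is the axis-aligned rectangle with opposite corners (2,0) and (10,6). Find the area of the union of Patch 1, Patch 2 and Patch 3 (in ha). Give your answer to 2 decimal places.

50.53

By inclusion–exclusion:
Individual areas: |Patch 1| = 2.5, |Patch 2| = 8, |Patch 3| = 48.
|Patch 1∩Patch 2| = 0.7595.
|Patch 1∩Patch 3| = 1.9697.
|Patch 2∩Patch 3|: x∈[7,10], y∈[1,3] → 3·2 = 6.
|Patch 1∩Patch 2∩Patch 3| = 0.7595.
|Patch 1 ∪ Patch 2 ∪ Patch 3| = 58.5 − 8.7292 + 0.7595 = 50.53.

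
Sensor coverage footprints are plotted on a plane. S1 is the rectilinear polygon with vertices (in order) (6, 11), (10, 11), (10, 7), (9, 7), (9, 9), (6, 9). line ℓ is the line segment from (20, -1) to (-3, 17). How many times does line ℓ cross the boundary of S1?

The segment meets the boundary at (6,9.957), (7.222,9), (9,7.609), (9.778,7).

4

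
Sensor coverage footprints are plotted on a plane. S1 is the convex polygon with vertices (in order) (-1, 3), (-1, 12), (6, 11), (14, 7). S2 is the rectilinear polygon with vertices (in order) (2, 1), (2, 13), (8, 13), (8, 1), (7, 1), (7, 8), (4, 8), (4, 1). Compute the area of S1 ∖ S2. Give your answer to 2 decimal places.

48.76

|S1| = 77.5, |S1∩S2| = 28.7429.
|S1 ∖ S2| = |S1| − |S1∩S2| = 77.5 − 28.7429 = 48.76.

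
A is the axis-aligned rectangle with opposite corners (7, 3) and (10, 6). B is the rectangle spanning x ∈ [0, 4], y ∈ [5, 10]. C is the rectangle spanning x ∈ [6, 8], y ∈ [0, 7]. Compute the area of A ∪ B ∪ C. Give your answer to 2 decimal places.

By inclusion–exclusion:
Individual areas: |A| = 9, |B| = 20, |C| = 14.
|A∩B| = 0 (no overlap).
|A∩C|: x∈[7,8], y∈[3,6] → 1·3 = 3.
|B∩C| = 0 (no overlap).
|A∩B∩C| = 0.
|A ∪ B ∪ C| = 43 − 3 + 0 = 40.00.

40.00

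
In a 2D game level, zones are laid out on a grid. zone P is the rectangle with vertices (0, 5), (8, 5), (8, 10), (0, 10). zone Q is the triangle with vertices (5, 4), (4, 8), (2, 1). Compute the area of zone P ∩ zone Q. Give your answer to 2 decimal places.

The intersection is the polygon with vertices (3.143,5), (4,8), (4.75,5).
By the shoelace formula its area is 2.41.

2.41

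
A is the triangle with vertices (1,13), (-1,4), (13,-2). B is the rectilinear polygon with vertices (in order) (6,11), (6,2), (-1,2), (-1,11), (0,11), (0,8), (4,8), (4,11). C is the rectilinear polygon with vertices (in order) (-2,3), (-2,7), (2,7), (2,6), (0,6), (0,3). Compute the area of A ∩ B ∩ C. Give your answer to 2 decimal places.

The intersection is the polygon with vertices (-1,4), (-0.333,7), (2,7), (2,6), (0,6), (0,3.571).
By the shoelace formula its area is 4.21.

4.21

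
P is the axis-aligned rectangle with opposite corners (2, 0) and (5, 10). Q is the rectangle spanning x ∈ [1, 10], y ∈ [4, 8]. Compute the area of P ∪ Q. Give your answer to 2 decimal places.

By inclusion–exclusion:
Individual areas: |P| = 30, |Q| = 36.
|P∩Q|: x∈[2,5], y∈[4,8] → 3·4 = 12.
|P ∪ Q| = 66 − 12 = 54.00.

54.00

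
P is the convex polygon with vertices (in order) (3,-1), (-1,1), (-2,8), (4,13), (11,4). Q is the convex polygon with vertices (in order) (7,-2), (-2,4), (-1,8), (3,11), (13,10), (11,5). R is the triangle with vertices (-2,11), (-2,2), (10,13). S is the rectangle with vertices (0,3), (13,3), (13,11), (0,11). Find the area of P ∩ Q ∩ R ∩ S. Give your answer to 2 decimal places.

22.92

The intersection is the polygon with vertices (3,11), (5.771,10.723), (6.497,9.789), (0,3.833), (0,8.75).
By the shoelace formula its area is 22.92.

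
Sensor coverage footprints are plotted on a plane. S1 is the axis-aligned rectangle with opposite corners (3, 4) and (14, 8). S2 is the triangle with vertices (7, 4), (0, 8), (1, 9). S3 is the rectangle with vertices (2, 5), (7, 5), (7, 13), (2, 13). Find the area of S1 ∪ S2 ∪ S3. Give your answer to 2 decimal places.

By inclusion–exclusion:
Individual areas: |S1| = 44, |S2| = 5.5, |S3| = 40.
|S1∩S2| = 2.0952.
|S1∩S3|: x∈[3,7], y∈[5,8] → 4·3 = 12.
|S2∩S3| = 2.9988.
|S1∩S2∩S3| = 1.8202.
|S1 ∪ S2 ∪ S3| = 89.5 − 17.094 + 1.8202 = 74.23.

74.23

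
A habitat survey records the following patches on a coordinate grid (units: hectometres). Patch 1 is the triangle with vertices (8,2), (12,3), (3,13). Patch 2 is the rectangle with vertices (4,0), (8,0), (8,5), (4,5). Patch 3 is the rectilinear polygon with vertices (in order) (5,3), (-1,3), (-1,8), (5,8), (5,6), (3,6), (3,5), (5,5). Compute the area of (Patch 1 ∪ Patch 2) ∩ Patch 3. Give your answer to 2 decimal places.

2.00

The region (Patch 1 ∪ Patch 2) ∩ Patch 3 is the polygon with vertices (4,5), (5,5), (5,3), (4,3).
By the shoelace formula its area is 2.00.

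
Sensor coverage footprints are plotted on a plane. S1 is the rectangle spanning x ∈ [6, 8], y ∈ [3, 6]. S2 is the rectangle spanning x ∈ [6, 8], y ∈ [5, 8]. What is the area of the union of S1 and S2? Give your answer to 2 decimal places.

10.00

By inclusion–exclusion:
Individual areas: |S1| = 6, |S2| = 6.
|S1∩S2|: x∈[6,8], y∈[5,6] → 2·1 = 2.
|S1 ∪ S2| = 12 − 2 = 10.00.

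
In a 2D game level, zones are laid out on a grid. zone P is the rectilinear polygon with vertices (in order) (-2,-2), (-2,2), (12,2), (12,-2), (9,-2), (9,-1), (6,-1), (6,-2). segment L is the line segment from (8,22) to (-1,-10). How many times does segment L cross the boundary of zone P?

2

The segment meets the boundary at (1.25,-2), (2.375,2).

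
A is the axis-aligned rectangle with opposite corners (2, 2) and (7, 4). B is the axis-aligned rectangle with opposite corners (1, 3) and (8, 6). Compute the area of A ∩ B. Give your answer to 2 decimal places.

|A∩B|: x∈[2,7], y∈[3,4] → 5·1 = 5.

5.00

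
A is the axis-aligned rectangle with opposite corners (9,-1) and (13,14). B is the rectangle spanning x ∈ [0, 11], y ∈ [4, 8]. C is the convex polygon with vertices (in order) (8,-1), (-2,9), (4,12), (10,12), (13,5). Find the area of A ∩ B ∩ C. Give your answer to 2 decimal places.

8.00

The intersection is the polygon with vertices (11,8), (11,4), (9,4), (9,8).
By the shoelace formula its area is 8.00.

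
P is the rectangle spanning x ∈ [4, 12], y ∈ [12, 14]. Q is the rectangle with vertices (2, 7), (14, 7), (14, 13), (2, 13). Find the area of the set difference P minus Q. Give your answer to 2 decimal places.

8.00

|P∩Q|: x∈[4,12], y∈[12,13] → 8·1 = 8.
|P| = 16.
|P ∖ Q| = |P| − |P∩Q| = 16 − 8 = 8.00.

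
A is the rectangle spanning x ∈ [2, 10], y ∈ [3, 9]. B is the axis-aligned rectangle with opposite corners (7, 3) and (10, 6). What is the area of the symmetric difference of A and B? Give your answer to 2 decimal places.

39.00

|A∩B|: x∈[7,10], y∈[3,6] → 3·3 = 9.
|A △ B| = |A| + |B| − 2·|A∩B| = 48 + 9 − 18 = 39.00.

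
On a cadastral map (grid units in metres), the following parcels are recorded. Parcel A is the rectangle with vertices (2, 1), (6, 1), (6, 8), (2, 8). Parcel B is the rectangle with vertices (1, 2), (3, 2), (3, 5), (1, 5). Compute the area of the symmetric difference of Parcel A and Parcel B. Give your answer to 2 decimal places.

28.00

|Parcel A∩Parcel B|: x∈[2,3], y∈[2,5] → 1·3 = 3.
|Parcel A △ Parcel B| = |Parcel A| + |Parcel B| − 2·|Parcel A∩Parcel B| = 28 + 6 − 6 = 28.00.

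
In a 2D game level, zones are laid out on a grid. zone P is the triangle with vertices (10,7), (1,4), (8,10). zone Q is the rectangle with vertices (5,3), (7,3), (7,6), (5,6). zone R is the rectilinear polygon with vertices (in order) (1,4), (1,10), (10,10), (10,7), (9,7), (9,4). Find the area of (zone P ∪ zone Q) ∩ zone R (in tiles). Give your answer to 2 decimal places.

19.67

|zone P ∪ zone Q| = 21.8333.
|(zone P ∪ zone Q) ∩ zone R| = 19.67.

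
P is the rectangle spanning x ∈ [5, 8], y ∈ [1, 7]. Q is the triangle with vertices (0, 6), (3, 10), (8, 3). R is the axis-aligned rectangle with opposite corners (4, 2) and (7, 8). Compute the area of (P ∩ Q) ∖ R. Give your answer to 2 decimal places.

0.51

|P ∩ Q| = 4.5982.
|(P ∩ Q) ∩ R| = 4.0857.
|(P ∩ Q) ∖ R| = 4.5982 − 4.0857 = 0.51.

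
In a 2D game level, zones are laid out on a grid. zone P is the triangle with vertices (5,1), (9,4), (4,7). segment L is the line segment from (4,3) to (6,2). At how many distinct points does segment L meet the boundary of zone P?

The segment meets the boundary at (4.727,2.636).

1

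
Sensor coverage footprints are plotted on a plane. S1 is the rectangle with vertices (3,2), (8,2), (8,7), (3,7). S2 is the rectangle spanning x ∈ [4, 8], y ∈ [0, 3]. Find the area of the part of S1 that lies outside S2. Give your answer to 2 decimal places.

21.00

|S1∩S2|: x∈[4,8], y∈[2,3] → 4·1 = 4.
|S1| = 25.
|S1 ∖ S2| = |S1| − |S1∩S2| = 25 − 4 = 21.00.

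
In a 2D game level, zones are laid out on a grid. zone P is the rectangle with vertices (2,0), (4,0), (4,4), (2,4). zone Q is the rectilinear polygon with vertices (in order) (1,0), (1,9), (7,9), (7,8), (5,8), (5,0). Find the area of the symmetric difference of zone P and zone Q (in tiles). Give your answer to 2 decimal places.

30.00

|zone P| = 8, |zone Q| = 38, |zone P∩zone Q| = 8.
|zone P △ zone Q| = |zone P| + |zone Q| − 2·|zone P∩zone Q| = 8 + 38 − 16 = 30.00.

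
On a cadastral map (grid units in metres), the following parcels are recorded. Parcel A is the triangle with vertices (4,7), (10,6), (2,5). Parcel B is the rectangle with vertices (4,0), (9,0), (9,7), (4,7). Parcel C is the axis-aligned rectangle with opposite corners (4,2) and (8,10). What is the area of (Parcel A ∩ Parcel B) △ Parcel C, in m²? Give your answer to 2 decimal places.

27.77

|Parcel A ∩ Parcel B| = 5.1042.
|(Parcel A ∩ Parcel B) ∩ Parcel C| = 4.6667.
|(Parcel A ∩ Parcel B) △ Parcel C| = 5.1042 + 32 − 9.3333 = 27.77.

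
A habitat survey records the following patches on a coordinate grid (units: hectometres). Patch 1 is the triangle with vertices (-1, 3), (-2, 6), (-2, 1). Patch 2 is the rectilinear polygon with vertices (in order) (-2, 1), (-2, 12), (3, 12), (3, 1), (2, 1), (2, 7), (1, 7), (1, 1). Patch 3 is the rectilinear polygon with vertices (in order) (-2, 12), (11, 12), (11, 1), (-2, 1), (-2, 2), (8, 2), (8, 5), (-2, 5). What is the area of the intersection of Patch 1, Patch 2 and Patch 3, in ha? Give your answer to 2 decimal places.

0.42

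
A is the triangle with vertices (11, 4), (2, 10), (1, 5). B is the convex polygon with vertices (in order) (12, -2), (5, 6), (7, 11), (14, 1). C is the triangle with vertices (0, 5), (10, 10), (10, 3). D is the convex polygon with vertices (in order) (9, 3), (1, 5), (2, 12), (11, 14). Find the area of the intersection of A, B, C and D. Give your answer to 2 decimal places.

The intersection is the polygon with vertices (5,6), (5.632,7.579), (9.378,5.081), (9.214,4.179), (6.343,4.466).
By the shoelace formula its area is 7.81.

7.81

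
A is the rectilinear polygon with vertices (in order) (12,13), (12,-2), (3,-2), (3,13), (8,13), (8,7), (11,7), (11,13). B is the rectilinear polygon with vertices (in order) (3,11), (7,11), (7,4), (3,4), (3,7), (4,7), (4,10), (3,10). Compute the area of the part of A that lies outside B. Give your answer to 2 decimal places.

92.00

|A| = 117, |A∩B| = 25.
|A ∖ B| = |A| − |A∩B| = 117 − 25 = 92.00.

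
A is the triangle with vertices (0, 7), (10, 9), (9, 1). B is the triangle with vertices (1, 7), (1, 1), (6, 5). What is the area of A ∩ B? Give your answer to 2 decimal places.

5.30

The intersection is the polygon with vertices (1,6.333), (1,7), (6,5), (4.636,3.909).
By the shoelace formula its area is 5.30.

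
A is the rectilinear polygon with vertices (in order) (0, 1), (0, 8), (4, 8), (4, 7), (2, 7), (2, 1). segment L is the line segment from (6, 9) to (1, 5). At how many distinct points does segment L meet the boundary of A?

The segment meets the boundary at (2,5.8), (3.5,7), (4,7.4).

3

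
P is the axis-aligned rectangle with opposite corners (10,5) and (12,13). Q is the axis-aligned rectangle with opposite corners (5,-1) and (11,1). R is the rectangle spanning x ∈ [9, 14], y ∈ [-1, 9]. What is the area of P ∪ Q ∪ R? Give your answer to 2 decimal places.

By inclusion–exclusion:
Individual areas: |P| = 16, |Q| = 12, |R| = 50.
|P∩Q| = 0 (no overlap).
|P∩R|: x∈[10,12], y∈[5,9] → 2·4 = 8.
|Q∩R|: x∈[9,11], y∈[-1,1] → 2·2 = 4.
|P∩Q∩R| = 0.
|P ∪ Q ∪ R| = 78 − 12 + 0 = 66.00.

66.00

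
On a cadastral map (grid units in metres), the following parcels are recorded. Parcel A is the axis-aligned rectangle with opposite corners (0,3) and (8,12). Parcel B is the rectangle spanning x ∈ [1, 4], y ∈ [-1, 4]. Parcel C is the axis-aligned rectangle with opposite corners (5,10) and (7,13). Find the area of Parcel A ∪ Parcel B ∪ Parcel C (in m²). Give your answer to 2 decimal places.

86.00

By inclusion–exclusion:
Individual areas: |Parcel A| = 72, |Parcel B| = 15, |Parcel C| = 6.
|Parcel A∩Parcel B|: x∈[1,4], y∈[3,4] → 3·1 = 3.
|Parcel A∩Parcel C|: x∈[5,7], y∈[10,12] → 2·2 = 4.
|Parcel B∩Parcel C| = 0 (no overlap).
|Parcel A∩Parcel B∩Parcel C| = 0.
|Parcel A ∪ Parcel B ∪ Parcel C| = 93 − 7 + 0 = 86.00.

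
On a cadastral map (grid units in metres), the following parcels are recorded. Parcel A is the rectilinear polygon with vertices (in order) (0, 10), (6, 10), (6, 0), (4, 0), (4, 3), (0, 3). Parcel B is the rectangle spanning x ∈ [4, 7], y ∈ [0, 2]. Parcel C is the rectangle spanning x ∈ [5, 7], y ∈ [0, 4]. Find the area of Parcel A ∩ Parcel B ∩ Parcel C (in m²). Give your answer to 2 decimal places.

2.00

The intersection is the polygon with vertices (5,0), (5,2), (6,2), (6,0).
By the shoelace formula its area is 2.00.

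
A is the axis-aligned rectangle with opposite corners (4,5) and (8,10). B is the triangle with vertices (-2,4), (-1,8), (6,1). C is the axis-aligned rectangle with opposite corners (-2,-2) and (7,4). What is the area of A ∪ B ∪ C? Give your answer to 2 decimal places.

By inclusion–exclusion:
Individual areas: |A| = 20, |B| = 17.5, |C| = 54.
|A∩B| = 0.
|A∩C| = 0 (no overlap).
|B∩C| = 7.5.
|A∩B∩C| = 0.
|A ∪ B ∪ C| = 91.5 − 7.5 + 0 = 84.00.

84.00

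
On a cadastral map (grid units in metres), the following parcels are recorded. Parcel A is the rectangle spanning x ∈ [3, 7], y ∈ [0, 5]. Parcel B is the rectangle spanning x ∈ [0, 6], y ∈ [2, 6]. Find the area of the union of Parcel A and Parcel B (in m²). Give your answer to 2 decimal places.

35.00

By inclusion–exclusion:
Individual areas: |Parcel A| = 20, |Parcel B| = 24.
|Parcel A∩Parcel B|: x∈[3,6], y∈[2,5] → 3·3 = 9.
|Parcel A ∪ Parcel B| = 44 − 9 = 35.00.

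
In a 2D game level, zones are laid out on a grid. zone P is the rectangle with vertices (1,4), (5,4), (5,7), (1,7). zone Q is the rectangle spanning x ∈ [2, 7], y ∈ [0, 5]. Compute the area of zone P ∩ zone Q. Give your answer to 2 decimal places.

3.00

|zone P∩zone Q|: x∈[2,5], y∈[4,5] → 3·1 = 3.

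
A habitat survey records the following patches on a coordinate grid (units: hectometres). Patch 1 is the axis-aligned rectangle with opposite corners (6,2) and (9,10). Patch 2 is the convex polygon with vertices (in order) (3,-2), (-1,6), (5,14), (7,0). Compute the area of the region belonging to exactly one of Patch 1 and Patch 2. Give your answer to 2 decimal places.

90.43

|Patch 1| = 24, |Patch 2| = 70, |Patch 1∩Patch 2| = 1.7857.
|Patch 1 △ Patch 2| = |Patch 1| + |Patch 2| − 2·|Patch 1∩Patch 2| = 24 + 70 − 3.5714 = 90.43.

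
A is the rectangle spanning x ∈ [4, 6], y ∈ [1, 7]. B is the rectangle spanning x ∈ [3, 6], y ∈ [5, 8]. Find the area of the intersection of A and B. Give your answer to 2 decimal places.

4.00

|A∩B|: x∈[4,6], y∈[5,7] → 2·2 = 4.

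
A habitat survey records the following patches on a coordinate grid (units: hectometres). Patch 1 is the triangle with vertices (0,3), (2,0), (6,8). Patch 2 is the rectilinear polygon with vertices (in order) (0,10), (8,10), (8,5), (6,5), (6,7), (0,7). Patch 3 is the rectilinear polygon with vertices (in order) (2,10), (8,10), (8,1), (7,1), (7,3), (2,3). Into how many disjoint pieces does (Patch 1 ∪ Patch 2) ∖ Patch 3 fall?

(Patch 1 ∪ Patch 2) ∖ Patch 3 splits into 2 disjoint pieces (area 6.9167, area 6).

2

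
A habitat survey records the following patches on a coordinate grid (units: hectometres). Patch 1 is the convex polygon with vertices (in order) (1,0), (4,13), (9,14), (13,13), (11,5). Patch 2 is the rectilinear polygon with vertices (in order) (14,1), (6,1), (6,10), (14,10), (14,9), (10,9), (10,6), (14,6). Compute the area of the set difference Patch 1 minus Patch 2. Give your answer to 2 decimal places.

|Patch 1| = 98, |Patch 1∩Patch 2| = 29.5.
|Patch 1 ∖ Patch 2| = |Patch 1| − |Patch 1∩Patch 2| = 98 − 29.5 = 68.50.

68.50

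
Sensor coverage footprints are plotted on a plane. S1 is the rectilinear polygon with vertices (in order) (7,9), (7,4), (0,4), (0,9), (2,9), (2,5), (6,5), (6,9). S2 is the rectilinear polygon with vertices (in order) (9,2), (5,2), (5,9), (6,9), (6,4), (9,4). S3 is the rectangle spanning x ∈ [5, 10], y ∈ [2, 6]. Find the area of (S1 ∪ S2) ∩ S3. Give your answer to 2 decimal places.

The region (S1 ∪ S2) ∩ S3 is the polygon with vertices (9,4), (9,2), (5,2), (5,4), (5,5), (5,6), (7,6), (7,4).
By the shoelace formula its area is 12.00.

12.00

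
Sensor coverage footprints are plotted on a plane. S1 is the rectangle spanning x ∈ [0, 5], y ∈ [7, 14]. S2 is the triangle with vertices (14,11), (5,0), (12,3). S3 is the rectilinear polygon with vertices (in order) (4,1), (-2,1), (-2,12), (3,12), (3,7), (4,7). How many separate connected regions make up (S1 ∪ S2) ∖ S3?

(S1 ∪ S2) ∖ S3 splits into 2 disjoint pieces (area 20, area 25).

2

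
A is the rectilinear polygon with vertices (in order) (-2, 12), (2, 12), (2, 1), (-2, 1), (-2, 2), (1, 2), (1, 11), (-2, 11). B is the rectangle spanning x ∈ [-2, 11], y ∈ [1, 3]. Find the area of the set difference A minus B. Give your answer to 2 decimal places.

12.00

|A| = 17, |A∩B| = 5.
|A ∖ B| = |A| − |A∩B| = 17 − 5 = 12.00.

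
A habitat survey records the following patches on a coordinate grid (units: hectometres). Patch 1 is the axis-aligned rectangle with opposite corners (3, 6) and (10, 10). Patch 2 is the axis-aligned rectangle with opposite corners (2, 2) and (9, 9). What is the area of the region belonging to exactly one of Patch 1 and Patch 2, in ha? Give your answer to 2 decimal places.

41.00

|Patch 1∩Patch 2|: x∈[3,9], y∈[6,9] → 6·3 = 18.
|Patch 1 △ Patch 2| = |Patch 1| + |Patch 2| − 2·|Patch 1∩Patch 2| = 28 + 49 − 36 = 41.00.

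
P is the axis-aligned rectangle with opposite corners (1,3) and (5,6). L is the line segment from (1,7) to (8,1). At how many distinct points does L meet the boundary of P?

The segment meets the boundary at (5,3.571), (2.167,6).

2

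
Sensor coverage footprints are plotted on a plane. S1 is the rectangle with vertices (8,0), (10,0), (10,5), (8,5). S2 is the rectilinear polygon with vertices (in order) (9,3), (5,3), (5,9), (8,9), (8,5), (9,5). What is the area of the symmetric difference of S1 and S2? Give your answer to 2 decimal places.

26.00

|S1| = 10, |S2| = 20, |S1∩S2| = 2.
|S1 △ S2| = |S1| + |S2| − 2·|S1∩S2| = 10 + 20 − 4 = 26.00.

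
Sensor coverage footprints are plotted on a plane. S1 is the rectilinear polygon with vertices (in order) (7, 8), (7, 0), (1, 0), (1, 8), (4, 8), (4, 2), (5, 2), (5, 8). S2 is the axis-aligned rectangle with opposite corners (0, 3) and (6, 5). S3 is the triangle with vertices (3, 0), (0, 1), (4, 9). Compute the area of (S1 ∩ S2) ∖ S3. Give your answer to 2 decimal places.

4.11

|S1 ∩ S2| = 8.
|(S1 ∩ S2) ∩ S3| = 3.8889.
|(S1 ∩ S2) ∖ S3| = 8 − 3.8889 = 4.11.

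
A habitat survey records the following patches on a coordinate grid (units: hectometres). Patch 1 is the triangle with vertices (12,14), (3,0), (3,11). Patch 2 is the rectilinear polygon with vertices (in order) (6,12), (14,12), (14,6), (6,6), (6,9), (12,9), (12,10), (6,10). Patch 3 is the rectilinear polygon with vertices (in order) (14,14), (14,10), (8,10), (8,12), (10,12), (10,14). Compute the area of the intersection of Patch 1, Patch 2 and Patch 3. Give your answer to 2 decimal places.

The intersection is the polygon with vertices (8,10), (8,12), (10,12), (10.714,12), (9.429,10).
By the shoelace formula its area is 4.14.

4.14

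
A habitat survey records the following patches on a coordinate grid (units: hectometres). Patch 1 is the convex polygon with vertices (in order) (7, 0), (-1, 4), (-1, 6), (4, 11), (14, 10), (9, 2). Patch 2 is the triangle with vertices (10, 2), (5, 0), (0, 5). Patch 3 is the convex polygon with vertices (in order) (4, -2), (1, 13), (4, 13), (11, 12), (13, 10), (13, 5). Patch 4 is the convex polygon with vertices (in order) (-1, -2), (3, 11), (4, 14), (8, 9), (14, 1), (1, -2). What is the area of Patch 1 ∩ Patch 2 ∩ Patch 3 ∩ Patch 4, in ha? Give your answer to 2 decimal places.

12.35

The intersection is the polygon with vertices (9,2), (8.5,1.5), (8.235,1.294), (6.111,0.444), (3.222,1.889), (2.766,4.17), (9.158,2.253).
By the shoelace formula its area is 12.35.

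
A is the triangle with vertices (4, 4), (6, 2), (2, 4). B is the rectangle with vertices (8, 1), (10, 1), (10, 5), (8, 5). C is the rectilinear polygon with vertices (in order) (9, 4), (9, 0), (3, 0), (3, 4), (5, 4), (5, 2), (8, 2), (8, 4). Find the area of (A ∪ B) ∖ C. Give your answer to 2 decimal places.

5.50

|A ∪ B| = 10.
|(A ∪ B) ∩ C| = 4.5.
|(A ∪ B) ∖ C| = 10 − 4.5 = 5.50.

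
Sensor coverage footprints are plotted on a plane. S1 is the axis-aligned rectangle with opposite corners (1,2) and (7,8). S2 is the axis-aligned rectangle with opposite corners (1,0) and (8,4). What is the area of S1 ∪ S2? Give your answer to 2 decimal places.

By inclusion–exclusion:
Individual areas: |S1| = 36, |S2| = 28.
|S1∩S2|: x∈[1,7], y∈[2,4] → 6·2 = 12.
|S1 ∪ S2| = 64 − 12 = 52.00.

52.00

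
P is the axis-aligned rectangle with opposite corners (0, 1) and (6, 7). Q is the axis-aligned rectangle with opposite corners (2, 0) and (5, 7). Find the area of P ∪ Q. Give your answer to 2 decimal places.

39.00

By inclusion–exclusion:
Individual areas: |P| = 36, |Q| = 21.
|P∩Q|: x∈[2,5], y∈[1,7] → 3·6 = 18.
|P ∪ Q| = 57 − 18 = 39.00.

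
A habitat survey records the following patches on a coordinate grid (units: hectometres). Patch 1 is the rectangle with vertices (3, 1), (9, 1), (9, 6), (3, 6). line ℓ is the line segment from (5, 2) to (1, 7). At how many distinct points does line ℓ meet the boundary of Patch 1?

1

The segment meets the boundary at (3,4.5).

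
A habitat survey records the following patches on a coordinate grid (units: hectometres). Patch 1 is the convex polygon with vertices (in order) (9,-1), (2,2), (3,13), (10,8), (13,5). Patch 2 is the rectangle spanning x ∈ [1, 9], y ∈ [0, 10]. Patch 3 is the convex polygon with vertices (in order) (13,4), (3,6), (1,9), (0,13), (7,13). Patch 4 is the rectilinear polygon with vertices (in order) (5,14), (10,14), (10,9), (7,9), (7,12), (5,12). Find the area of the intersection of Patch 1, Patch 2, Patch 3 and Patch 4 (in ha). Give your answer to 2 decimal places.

The intersection is the polygon with vertices (7.2,10), (8.6,9), (7,9), (7,10).
By the shoelace formula its area is 0.90.

0.90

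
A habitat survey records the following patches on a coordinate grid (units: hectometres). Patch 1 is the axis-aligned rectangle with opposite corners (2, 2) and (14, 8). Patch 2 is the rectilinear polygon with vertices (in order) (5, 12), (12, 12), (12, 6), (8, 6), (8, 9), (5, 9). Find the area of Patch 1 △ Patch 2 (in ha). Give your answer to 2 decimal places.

|Patch 1| = 72, |Patch 2| = 33, |Patch 1∩Patch 2| = 8.
|Patch 1 △ Patch 2| = |Patch 1| + |Patch 2| − 2·|Patch 1∩Patch 2| = 72 + 33 − 16 = 89.00.

89.00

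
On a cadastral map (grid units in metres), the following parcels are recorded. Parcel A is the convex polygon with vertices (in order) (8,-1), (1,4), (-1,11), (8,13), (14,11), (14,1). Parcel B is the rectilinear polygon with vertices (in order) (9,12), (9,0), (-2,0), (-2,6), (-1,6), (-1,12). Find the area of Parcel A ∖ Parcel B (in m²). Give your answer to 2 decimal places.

|Parcel A| = 154.5, |Parcel A∩Parcel B| = 91.55.
|Parcel A ∖ Parcel B| = |Parcel A| − |Parcel A∩Parcel B| = 154.5 − 91.55 = 62.95.

62.95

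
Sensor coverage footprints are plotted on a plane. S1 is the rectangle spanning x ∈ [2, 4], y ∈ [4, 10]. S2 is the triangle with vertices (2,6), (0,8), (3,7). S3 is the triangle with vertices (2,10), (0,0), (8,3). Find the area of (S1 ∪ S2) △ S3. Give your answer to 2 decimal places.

29.67

|S1 ∪ S2| = 13.3333.
|(S1 ∪ S2) ∩ S3| = 10.3333.
|(S1 ∪ S2) △ S3| = 13.3333 + 37 − 20.6667 = 29.67.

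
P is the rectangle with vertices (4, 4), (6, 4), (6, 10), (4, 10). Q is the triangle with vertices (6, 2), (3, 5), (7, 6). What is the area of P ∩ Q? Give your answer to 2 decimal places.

The intersection is the polygon with vertices (6,4), (4,4), (4,5.25), (6,5.75).
By the shoelace formula its area is 3.00.

3.00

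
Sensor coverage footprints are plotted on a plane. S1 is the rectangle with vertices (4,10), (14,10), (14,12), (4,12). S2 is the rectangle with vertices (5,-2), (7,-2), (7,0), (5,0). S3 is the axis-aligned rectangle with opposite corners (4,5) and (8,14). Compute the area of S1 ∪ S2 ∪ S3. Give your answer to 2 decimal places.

52.00

By inclusion–exclusion:
Individual areas: |S1| = 20, |S2| = 4, |S3| = 36.
|S1∩S2| = 0 (no overlap).
|S1∩S3|: x∈[4,8], y∈[10,12] → 4·2 = 8.
|S2∩S3| = 0 (no overlap).
|S1∩S2∩S3| = 0.
|S1 ∪ S2 ∪ S3| = 60 − 8 + 0 = 52.00.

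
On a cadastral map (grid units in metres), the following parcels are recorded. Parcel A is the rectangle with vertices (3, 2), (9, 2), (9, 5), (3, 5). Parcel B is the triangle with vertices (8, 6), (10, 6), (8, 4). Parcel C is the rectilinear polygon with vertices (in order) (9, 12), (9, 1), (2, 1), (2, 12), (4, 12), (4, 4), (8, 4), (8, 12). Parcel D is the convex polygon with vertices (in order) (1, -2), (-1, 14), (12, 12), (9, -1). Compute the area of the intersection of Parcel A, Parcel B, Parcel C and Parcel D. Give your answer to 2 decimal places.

The intersection is the polygon with vertices (8,5), (9,5), (8,4).
By the shoelace formula its area is 0.50.

0.50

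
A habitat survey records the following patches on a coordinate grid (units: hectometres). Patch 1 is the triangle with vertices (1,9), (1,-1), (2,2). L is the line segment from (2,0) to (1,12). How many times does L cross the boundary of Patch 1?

The segment meets the boundary at (1.6,4.8), (1.867,1.6).

2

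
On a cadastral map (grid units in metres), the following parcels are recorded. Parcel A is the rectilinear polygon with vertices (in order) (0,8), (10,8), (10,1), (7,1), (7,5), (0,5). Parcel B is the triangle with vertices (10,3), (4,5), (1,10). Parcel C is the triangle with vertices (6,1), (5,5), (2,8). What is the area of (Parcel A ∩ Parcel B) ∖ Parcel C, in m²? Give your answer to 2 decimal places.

|Parcel A ∩ Parcel B| = 9.1286.
|(Parcel A ∩ Parcel B) ∩ Parcel C| = 1.25.
|(Parcel A ∩ Parcel B) ∖ Parcel C| = 9.1286 − 1.25 = 7.88.

7.88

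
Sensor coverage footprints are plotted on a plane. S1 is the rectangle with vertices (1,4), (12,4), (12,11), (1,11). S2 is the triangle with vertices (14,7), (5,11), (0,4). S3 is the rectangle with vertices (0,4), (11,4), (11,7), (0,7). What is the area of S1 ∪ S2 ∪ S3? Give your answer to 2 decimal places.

By inclusion–exclusion:
Individual areas: |S1| = 77, |S2| = 41.5, |S3| = 33.
|S1∩S2| = 39.5897.
|S1∩S3|: x∈[1,11], y∈[4,7] → 10·3 = 30.
|S2∩S3| = 16.8214.
|S1∩S2∩S3| = 16.2286.
|S1 ∪ S2 ∪ S3| = 151.5 − 86.4111 + 16.2286 = 81.32.

81.32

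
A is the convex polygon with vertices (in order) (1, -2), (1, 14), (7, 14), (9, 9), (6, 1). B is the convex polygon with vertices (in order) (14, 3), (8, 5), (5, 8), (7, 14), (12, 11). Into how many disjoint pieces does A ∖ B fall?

A ∖ B is a single connected region.

1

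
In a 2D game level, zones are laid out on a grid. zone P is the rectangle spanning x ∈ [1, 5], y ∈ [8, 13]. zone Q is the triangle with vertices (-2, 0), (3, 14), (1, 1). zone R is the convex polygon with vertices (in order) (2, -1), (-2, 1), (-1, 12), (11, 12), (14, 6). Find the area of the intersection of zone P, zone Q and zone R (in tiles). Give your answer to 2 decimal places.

3.22

The intersection is the polygon with vertices (2.077,8), (1,8), (1,8.4), (2.286,12), (2.692,12).
By the shoelace formula its area is 3.22.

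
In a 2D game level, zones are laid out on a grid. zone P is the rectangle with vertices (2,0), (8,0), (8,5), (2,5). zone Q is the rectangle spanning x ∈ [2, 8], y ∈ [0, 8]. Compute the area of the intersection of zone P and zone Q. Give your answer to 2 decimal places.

30.00

|zone P∩zone Q|: x∈[2,8], y∈[0,5] → 6·5 = 30.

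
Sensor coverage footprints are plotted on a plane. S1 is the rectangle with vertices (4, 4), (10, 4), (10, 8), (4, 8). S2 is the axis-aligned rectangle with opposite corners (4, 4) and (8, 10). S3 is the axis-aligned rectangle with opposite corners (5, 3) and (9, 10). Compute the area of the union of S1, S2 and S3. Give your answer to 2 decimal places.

38.00

By inclusion–exclusion:
Individual areas: |S1| = 24, |S2| = 24, |S3| = 28.
|S1∩S2|: x∈[4,8], y∈[4,8] → 4·4 = 16.
|S1∩S3|: x∈[5,9], y∈[4,8] → 4·4 = 16.
|S2∩S3|: x∈[5,8], y∈[4,10] → 3·6 = 18.
|S1∩S2∩S3| = 12.
|S1 ∪ S2 ∪ S3| = 76 − 50 + 12 = 38.00.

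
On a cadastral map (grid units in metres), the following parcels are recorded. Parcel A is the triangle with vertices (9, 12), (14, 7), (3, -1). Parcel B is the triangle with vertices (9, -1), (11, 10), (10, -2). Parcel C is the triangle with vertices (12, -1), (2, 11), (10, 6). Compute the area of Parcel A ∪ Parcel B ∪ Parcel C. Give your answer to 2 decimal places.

62.67

By inclusion–exclusion:
Individual areas: |Parcel A| = 47.5, |Parcel B| = 6.5, |Parcel C| = 23.
|Parcel A∩Parcel B| = 1.622.
|Parcel A∩Parcel C| = 10.8134.
|Parcel B∩Parcel C| = 2.2188.
|Parcel A∩Parcel B∩Parcel C| = 0.3236.
|Parcel A ∪ Parcel B ∪ Parcel C| = 77 − 14.6542 + 0.3236 = 62.67.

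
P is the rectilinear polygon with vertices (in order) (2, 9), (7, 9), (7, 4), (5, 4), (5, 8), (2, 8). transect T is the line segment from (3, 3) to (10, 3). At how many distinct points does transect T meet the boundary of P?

The segment lies entirely outside P and never meets its boundary.

0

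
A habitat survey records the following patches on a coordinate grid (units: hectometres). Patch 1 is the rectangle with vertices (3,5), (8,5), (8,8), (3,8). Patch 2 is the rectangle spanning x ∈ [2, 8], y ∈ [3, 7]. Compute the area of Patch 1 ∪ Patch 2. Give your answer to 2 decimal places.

By inclusion–exclusion:
Individual areas: |Patch 1| = 15, |Patch 2| = 24.
|Patch 1∩Patch 2|: x∈[3,8], y∈[5,7] → 5·2 = 10.
|Patch 1 ∪ Patch 2| = 39 − 10 = 29.00.

29.00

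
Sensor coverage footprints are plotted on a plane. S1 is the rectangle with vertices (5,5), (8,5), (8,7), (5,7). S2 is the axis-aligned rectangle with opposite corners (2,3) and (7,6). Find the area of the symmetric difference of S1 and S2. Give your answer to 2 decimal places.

|S1∩S2|: x∈[5,7], y∈[5,6] → 2·1 = 2.
|S1 △ S2| = |S1| + |S2| − 2·|S1∩S2| = 6 + 15 − 4 = 17.00.

17.00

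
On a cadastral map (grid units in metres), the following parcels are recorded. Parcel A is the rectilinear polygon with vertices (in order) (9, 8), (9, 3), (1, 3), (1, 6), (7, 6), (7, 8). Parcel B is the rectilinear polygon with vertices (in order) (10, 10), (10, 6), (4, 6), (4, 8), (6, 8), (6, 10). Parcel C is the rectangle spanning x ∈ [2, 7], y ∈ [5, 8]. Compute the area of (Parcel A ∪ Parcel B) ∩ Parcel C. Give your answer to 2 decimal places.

11.00

The region (Parcel A ∪ Parcel B) ∩ Parcel C is the polygon with vertices (4,6), (4,8), (6,8), (7,8), (7,5), (2,5), (2,6).
By the shoelace formula its area is 11.00.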